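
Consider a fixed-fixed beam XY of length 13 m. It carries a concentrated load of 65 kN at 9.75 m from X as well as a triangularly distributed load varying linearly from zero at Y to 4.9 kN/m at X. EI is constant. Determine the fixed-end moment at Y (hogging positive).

M_Y = 146.4 kN·m

Take the two fixed-end moments M_X, M_Y as redundants; the released structure is the simple span XY.
On the primary (simply-supported) span, the end slopes from the loading are:
  at X: point load 65 at a = 9.75: Pab(L + b)/(6LEI) = 429.1/EI
  at Y: point load 65 at a = 9.75: Pab(L + a)/(6LEI) = 600.7/EI
  at X: triangular load, peak 4.9: w₀L³/(45EI) = 239.2/EI
  at Y: triangular load, peak 4.9: 7w₀L³/(360EI) = 209.3/EI
  θ_X0 = 668.3/EI,  θ_Y0 = 810.1/EI
Flexibility coefficients: a unit moment at one end gives L/(3EI) there and L/(6EI) at the far end, so f₁₁ = f₂₂ = 4.333/EI and f₁₂ = f₂₁ = 2.167/EI.
Compatibility — zero rotation at each built-in end:
  4.333 M_X + 2.167 M_Y = 668.3
  2.167 M_X + 4.333 M_Y = 810.1
Solving the pair gives M_X = 81.01 kN·m and M_Y = 146.4 kN·m (hogging).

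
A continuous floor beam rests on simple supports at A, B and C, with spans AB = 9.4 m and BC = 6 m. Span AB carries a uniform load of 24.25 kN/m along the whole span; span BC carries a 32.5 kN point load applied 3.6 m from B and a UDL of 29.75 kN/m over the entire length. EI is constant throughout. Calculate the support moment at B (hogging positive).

Release continuity at B by inserting a hinge; the redundant is the internal moment M_B. The primary structure is two simply-supported spans AB and BC.
End slopes at the hinge B, treating each span as simply supported:
  span AB: UDL 24.25: wL³/(24EI) = 839.2/EI
  span BC: point load 32.5 at a = 3.6: Pab(L + b)/(6LEI) = 65.52/EI
  span BC: UDL 29.75: wL³/(24EI) = 267.8/EI
  relative rotation θ_0 = (839.2 + 333.3)/EI = 1173/EI
A unit hogging moment at B produces rotation L₁/(3EI) + L₂/(3EI) = 5.133/EI.
Slope continuity at B: θ_0 = M_B·5.133/EI, so M_B = 1173/5.133 = 228.4 kN·m (hogging).

M_B = 228.4 kN·m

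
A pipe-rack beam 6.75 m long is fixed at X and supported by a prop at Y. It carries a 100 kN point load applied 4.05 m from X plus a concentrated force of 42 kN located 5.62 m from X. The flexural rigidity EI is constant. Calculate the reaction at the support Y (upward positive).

Choose R_Y as the redundant. The primary structure is the cantilever fixed at X.
Downward deflection at the released point Y due to the loads:
  point load 100 at a = 4.05: Pa²(3L − a)/(6EI) = 4429/EI
  point load 42 at a = 5.62: Pa²(3L − a)/(6EI) = 3235/EI
  δ_0 = 7663/EI
Flexibility coefficient — unit upward force at Y: δ_{YY} = L³/(3EI) = 102.5/EI.
The prop prevents deflection at Y: R_Y = δ_0/δ_{YY} = 7663/102.5 = 74.75 kN.

R_Y = 74.75 kN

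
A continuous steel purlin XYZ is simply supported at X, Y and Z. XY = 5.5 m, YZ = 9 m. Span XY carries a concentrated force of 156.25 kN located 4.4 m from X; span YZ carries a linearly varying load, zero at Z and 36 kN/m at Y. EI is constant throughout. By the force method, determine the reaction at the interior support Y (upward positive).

R_Y = 282.1 kN

Release continuity at Y by inserting a hinge; the redundant is the internal moment M_Y. The primary structure is two simply-supported spans XY and YZ.
Discontinuity in slope at Y on the released structure — sum the simple-span end rotations:
  span XY: point load 156.25 at a = 4.4: Pab(L + a)/(6LEI) = 226.9/EI
  span YZ: triangular load, peak 36: w₀L³/(45EI) = 583.2/EI
  relative rotation θ_0 = (226.9 + 583.2)/EI = 810.1/EI
A unit hogging moment at Y produces rotation L₁/(3EI) + L₂/(3EI) = 4.833/EI.
Compatibility: M_Y·(L₁+L₂)/(3EI) = θ_0, giving M_Y = 167.6 kN·m (hogging).
Span XY, ΣM about X with M_Y applied at Y: R_Y^{XY}·5.5 = 687.5 + 167.6, so R_Y^{XY} = 155.5 kN and R_X = 156.2 − 155.5 = 0.777 kN.
Span YZ, ΣM about Z: R_Y^{YZ}·9 = 972 + 167.6, so R_Y^{YZ} = 126.6 kN and R_Z = 162 − 126.6 = 35.38 kN.
R_Y = 155.5 + 126.6 = 282.1 kN.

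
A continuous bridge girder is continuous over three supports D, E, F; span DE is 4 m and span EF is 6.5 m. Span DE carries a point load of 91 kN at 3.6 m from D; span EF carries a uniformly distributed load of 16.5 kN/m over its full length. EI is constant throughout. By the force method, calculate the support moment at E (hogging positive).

M_E = 65.8 kN·m

Release continuity at E by inserting a hinge; the redundant is the internal moment M_E. The primary structure is two simply-supported spans DE and EF.
Discontinuity in slope at E on the released structure — sum the simple-span end rotations:
  span DE: point load 91 at a = 3.6: Pab(L + a)/(6LEI) = 41.5/EI
  span EF: UDL 16.5: wL³/(24EI) = 188.8/EI
  relative rotation θ_0 = (41.5 + 188.8)/EI = 230.3/EI
A unit hogging moment at E produces rotation L₁/(3EI) + L₂/(3EI) = 3.5/EI.
Compatibility: M_E·(L₁+L₂)/(3EI) = θ_0, giving M_E = 65.8 kN·m (hogging).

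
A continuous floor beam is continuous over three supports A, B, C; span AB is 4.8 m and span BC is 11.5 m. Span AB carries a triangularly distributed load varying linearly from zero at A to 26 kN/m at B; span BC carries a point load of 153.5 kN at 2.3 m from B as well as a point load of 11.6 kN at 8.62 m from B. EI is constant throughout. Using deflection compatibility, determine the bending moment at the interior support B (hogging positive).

Insert a hinge at B; M_B is the redundant, and each span becomes simply supported.
End slopes at the hinge B, treating each span as simply supported:
  span AB: triangular load, peak 26: w₀L³/(45EI) = 63.9/EI
  span BC: point load 153.5 at a = 2.3: Pab(L + b)/(6LEI) = 974.4/EI
  span BC: point load 11.6 at a = 8.62: Pab(L + b)/(6LEI) = 60.02/EI
  relative rotation θ_0 = (63.9 + 1034)/EI = 1098/EI
A unit hogging moment at B produces rotation L₁/(3EI) + L₂/(3EI) = 5.433/EI.
Slope continuity at B: θ_0 = M_B·5.433/EI, so M_B = 1098/5.433 = 202.1 kN·m (hogging).

M_B = 202.1 kN·m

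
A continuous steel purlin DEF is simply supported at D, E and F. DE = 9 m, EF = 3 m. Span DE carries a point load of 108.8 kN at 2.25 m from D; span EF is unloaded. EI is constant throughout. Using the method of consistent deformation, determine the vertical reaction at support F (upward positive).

R_F = -28.69 kN

Release continuity at E by inserting a hinge; the redundant is the internal moment M_E. The primary structure is two simply-supported spans DE and EF.
Discontinuity in slope at E on the released structure — sum the simple-span end rotations:
  span DE: point load 108.8 at a = 2.25: Pab(L + a)/(6LEI) = 344.2/EI
  relative rotation θ_0 = (344.2 + 0)/EI = 344.2/EI
A unit hogging moment at E produces rotation L₁/(3EI) + L₂/(3EI) = 4/EI.
Slope continuity at E: θ_0 = M_E·4/EI, so M_E = 344.2/4 = 86.06 kN·m (hogging).
Span EF, ΣM about F: R_E^{EF}·3 = 0 + 86.06, so R_E^{EF} = 28.69 kN and R_F = 0 − 28.69 = -28.69 kN.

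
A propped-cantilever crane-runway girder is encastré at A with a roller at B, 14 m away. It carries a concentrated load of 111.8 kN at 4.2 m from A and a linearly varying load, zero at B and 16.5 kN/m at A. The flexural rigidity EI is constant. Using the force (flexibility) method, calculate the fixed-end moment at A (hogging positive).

M_A = 495 kN·m

Release the roller at B. Primary structure: cantilever fixed at A.
Downward deflection at the released point B due to the loads:
  point load 111.8 at a = 4.2: Pa²(3L − a)/(6EI) = 12425/EI
  triangular load, peak 16.5 at the fixed end: w₀L⁴/(30EI) = 21129/EI
  δ_0 = 33553/EI
Tip deflection under a unit load at B: L³/(3EI) = 914.7/EI.
Compatibility at B: δ_0 − R_B·δ_{BB} = 0, so R_B = 33553/914.7 = 36.68 kN.
Moment equilibrium about A: M_A = Σ(load moments about A) − R_B·L = 1009 − 36.68×14 = 495 kN·m.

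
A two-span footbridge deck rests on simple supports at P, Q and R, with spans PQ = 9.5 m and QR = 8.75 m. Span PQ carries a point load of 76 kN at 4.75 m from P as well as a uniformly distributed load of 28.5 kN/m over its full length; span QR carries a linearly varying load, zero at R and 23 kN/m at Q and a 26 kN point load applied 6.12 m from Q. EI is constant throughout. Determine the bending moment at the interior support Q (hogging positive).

Release continuity at Q by inserting a hinge; the redundant is the internal moment M_Q. The primary structure is two simply-supported spans PQ and QR.
Discontinuity in slope at Q on the released structure — sum the simple-span end rotations:
  span PQ: point load 76 at a = 4.75: Pab(L + a)/(6LEI) = 428.7/EI
  span PQ: UDL 28.5: wL³/(24EI) = 1018/EI
  span QR: triangular load, peak 23: w₀L³/(45EI) = 342.4/EI
  span QR: point load 26 at a = 6.12: Pab(L + b)/(6LEI) = 90.71/EI
  relative rotation θ_0 = (1447 + 433.1)/EI = 1880/EI
A unit hogging moment at Q produces rotation L₁/(3EI) + L₂/(3EI) = 6.083/EI.
Slope continuity at Q: θ_0 = M_Q·6.083/EI, so M_Q = 1880/6.083 = 309 kN·m (hogging).

M_Q = 309 kN·m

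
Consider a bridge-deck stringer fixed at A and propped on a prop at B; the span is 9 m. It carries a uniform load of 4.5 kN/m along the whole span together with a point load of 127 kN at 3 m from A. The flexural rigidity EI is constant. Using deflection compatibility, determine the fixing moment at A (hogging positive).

Take the reaction at B as the redundant and release it; the primary structure is a cantilever fixed at A.
Downward deflection at the released point B due to the loads:
  UDL 4.5: wL⁴/(8EI) = 3691/EI
  point load 127 at a = 3: Pa²(3L − a)/(6EI) = 4572/EI
  δ_0 = 8263/EI
Flexibility coefficient — unit upward force at B: δ_{BB} = L³/(3EI) = 243/EI.
The prop prevents deflection at B: R_B = δ_0/δ_{BB} = 8263/243 = 34 kN.
Moment equilibrium about A: M_A = Σ(load moments about A) − R_B·L = 563.2 − 34×9 = 257.2 kN·m.

M_A = 257.2 kN·m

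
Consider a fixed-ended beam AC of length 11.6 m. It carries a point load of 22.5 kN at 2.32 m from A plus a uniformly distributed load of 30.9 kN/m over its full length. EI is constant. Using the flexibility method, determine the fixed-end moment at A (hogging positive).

Release both end moments; the primary structure is a simply-supported span AC with redundants M_A and M_C.
Simple-span end rotations at A and C under the given loads:
  at A: point load 22.5 at a = 2.32: Pab(L + b)/(6LEI) = 145.3/EI
  at C: point load 22.5 at a = 2.32: Pab(L + a)/(6LEI) = 96.88/EI
  at A: UDL 30.9: wL³/(24EI) = 2010/EI
  at C: UDL 30.9: wL³/(24EI) = 2010/EI
  θ_A0 = 2155/EI,  θ_C0 = 2107/EI
Flexibility coefficients: a unit moment at one end gives L/(3EI) there and L/(6EI) at the far end, so f₁₁ = f₂₂ = 3.867/EI and f₁₂ = f₂₁ = 1.933/EI.
Compatibility — zero rotation at each built-in end:
  3.867 M_A + 1.933 M_C = 2155
  1.933 M_A + 3.867 M_C = 2107
Solving the pair gives M_A = 379.9 kN·m and M_C = 354.8 kN·m (hogging).

M_A = 379.9 kN·m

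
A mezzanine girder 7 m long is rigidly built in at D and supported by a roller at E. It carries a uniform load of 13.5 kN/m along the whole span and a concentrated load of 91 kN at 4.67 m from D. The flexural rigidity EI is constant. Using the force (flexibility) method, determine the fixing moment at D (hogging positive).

Choose R_E as the redundant. The primary structure is the cantilever fixed at D.
Downward deflection at the released point E due to the loads:
  UDL 13.5: wL⁴/(8EI) = 4052/EI
  point load 91 at a = 4.67: Pa²(3L − a)/(6EI) = 5401/EI
  δ_0 = 9453/EI
Tip deflection under a unit load at E: L³/(3EI) = 114.3/EI.
Compatibility at E: δ_0 − R_E·δ_{EE} = 0, so R_E = 9453/114.3 = 82.68 kN.
Moment equilibrium about D: M_D = Σ(load moments about D) − R_E·L = 755.7 − 82.68×7 = 177 kN·m.

M_D = 177 kN·m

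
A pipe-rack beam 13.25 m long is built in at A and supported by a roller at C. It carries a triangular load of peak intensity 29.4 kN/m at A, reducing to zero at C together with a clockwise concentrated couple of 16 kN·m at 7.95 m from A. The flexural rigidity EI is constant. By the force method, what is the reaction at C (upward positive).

R_C = 40.48 kN

Remove the prop at C; the released (primary) structure is a cantilever built in at A.
Free-end deflection of the primary structure under the applied loading (downward +):
  triangular load, peak 29.4 at the fixed end: w₀L⁴/(30EI) = 30206/EI
  clockwise couple 16 at a = 7.95: M₀a(2L − a)/(2EI) = 1180/EI
  δ_0 = 31386/EI
Tip deflection under a unit load at C: L³/(3EI) = 775.4/EI.
The prop prevents deflection at C: R_C = δ_0/δ_{CC} = 31386/775.4 = 40.48 kN.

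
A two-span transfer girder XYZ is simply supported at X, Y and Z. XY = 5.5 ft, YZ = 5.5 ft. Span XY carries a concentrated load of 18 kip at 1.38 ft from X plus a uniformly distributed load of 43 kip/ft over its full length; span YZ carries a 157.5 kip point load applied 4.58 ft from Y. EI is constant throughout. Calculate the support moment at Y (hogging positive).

Insert a hinge at Y; M_Y is the redundant, and each span becomes simply supported.
Discontinuity in slope at Y on the released structure — sum the simple-span end rotations:
  span XY: point load 18 at a = 1.38: Pab(L + a)/(6LEI) = 21.34/EI
  span XY: UDL 43: wL³/(24EI) = 298.1/EI
  span YZ: point load 157.5 at a = 4.58: Pab(L + b)/(6LEI) = 129.1/EI
  relative rotation θ_0 = (319.4 + 129.1)/EI = 448.5/EI
A unit hogging moment at Y produces rotation L₁/(3EI) + L₂/(3EI) = 3.667/EI.
Compatibility: M_Y·(L₁+L₂)/(3EI) = θ_0, giving M_Y = 122.3 kip·ft (hogging).

M_Y = 122.3 kip·ft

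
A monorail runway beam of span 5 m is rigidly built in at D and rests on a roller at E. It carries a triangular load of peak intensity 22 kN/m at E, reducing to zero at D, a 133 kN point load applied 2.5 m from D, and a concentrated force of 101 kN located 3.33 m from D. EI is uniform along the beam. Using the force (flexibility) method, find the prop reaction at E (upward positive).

R_E = 124.1 kN

Release the roller at E. Primary structure: cantilever fixed at D.
Free-end deflection of the primary structure under the applied loading (downward +):
  triangular load, peak 22 at the free end: 11w₀L⁴/(120EI) = 1260/EI
  point load 133 at a = 2.5: Pa²(3L − a)/(6EI) = 1732/EI
  point load 101 at a = 3.33: Pa²(3L − a)/(6EI) = 2178/EI
  δ_0 = 5171/EI
Tip deflection under a unit load at E: L³/(3EI) = 41.67/EI.
The prop prevents deflection at E: R_E = δ_0/δ_{EE} = 5171/41.67 = 124.1 kN.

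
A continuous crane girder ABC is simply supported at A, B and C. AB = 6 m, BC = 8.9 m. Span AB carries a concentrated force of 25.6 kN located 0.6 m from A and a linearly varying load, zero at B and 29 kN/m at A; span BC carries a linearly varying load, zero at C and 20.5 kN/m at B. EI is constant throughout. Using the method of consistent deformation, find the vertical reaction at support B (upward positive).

R_B = 118.1 kN

Insert a hinge at B; M_B is the redundant, and each span becomes simply supported.
Rotations at B on the released spans (each span's end-slope, ×1/EI):
  span AB: point load 25.6 at a = 0.6: Pab(L + a)/(6LEI) = 15.21/EI
  span AB: triangular load, peak 29: 7w₀L³/(360EI) = 121.8/EI
  span BC: triangular load, peak 20.5: w₀L³/(45EI) = 321.2/EI
  relative rotation θ_0 = (137 + 321.2)/EI = 458.2/EI
A unit hogging moment at B produces rotation L₁/(3EI) + L₂/(3EI) = 4.967/EI.
Compatibility: M_B·(L₁+L₂)/(3EI) = θ_0, giving M_B = 92.25 kN·m (hogging).
Span AB, ΣM about A with M_B applied at B: R_B^{AB}·6 = 189.4 + 92.25, so R_B^{AB} = 46.93 kN and R_A = 112.6 − 46.93 = 65.67 kN.
Span BC, ΣM about C: R_B^{BC}·8.9 = 541.3 + 92.25, so R_B^{BC} = 71.18 kN and R_C = 91.22 − 71.18 = 20.04 kN.
R_B = 46.93 + 71.18 = 118.1 kN.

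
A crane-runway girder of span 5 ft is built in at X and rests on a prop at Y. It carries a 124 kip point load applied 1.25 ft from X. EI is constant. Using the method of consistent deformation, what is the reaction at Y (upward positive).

R_Y = 10.66 kip

Release the roller at Y. Primary structure: cantilever fixed at X.
Downward deflection at the released point Y due to the loads:
  point load 124 at a = 1.25: Pa²(3L − a)/(6EI) = 444/EI
Tip deflection under a unit load at Y: L³/(3EI) = 41.67/EI.
The prop prevents deflection at Y: R_Y = δ_0/δ_{YY} = 444/41.67 = 10.66 kip.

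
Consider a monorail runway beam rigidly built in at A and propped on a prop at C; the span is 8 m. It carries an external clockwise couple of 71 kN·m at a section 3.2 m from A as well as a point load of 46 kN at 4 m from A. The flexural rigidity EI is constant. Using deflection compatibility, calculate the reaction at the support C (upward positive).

R_C = 22.89 kN

Choose R_C as the redundant. The primary structure is the cantilever fixed at A.
Primary-structure tip deflection at C by superposition:
  clockwise couple 71 at a = 3.2: M₀a(2L − a)/(2EI) = 1454/EI
  point load 46 at a = 4: Pa²(3L − a)/(6EI) = 2453/EI
  δ_0 = 3907/EI
Tip deflection under a unit load at C: L³/(3EI) = 170.7/EI.
The prop prevents deflection at C: R_C = δ_0/δ_{CC} = 3907/170.7 = 22.89 kN.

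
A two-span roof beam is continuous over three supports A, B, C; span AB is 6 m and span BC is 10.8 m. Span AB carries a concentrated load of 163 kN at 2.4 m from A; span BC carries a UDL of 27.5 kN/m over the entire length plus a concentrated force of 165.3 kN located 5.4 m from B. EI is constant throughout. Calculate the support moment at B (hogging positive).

M_B = 531.6 kN·m

Release continuity at B by inserting a hinge; the redundant is the internal moment M_B. The primary structure is two simply-supported spans AB and BC.
Discontinuity in slope at B on the released structure — sum the simple-span end rotations:
  span AB: point load 163 at a = 2.4: Pab(L + a)/(6LEI) = 328.6/EI
  span BC: UDL 27.5: wL³/(24EI) = 1443/EI
  span BC: point load 165.3 at a = 5.4: Pab(L + b)/(6LEI) = 1205/EI
  relative rotation θ_0 = (328.6 + 2648)/EI = 2977/EI
A unit hogging moment at B produces rotation L₁/(3EI) + L₂/(3EI) = 5.6/EI.
Slope continuity at B: θ_0 = M_B·5.6/EI, so M_B = 2977/5.6 = 531.6 kN·m (hogging).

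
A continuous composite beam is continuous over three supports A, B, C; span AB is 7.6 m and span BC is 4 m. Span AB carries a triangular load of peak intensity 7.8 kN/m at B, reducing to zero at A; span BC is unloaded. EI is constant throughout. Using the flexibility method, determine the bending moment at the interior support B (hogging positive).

Insert a hinge at B; M_B is the redundant, and each span becomes simply supported.
End slopes at the hinge B, treating each span as simply supported:
  span AB: triangular load, peak 7.8: w₀L³/(45EI) = 76.09/EI
  relative rotation θ_0 = (76.09 + 0)/EI = 76.09/EI
A unit hogging moment at B produces rotation L₁/(3EI) + L₂/(3EI) = 3.867/EI.
Compatibility: M_B·(L₁+L₂)/(3EI) = θ_0, giving M_B = 19.68 kN·m (hogging).

M_B = 19.68 kN·m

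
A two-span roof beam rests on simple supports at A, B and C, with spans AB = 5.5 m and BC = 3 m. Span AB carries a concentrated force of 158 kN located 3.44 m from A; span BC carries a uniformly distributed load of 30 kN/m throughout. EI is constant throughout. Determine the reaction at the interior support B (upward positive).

Release continuity at B by inserting a hinge; the redundant is the internal moment M_B. The primary structure is two simply-supported spans AB and BC.
Rotations at B on the released spans (each span's end-slope, ×1/EI):
  span AB: point load 158 at a = 3.44: Pab(L + a)/(6LEI) = 303.3/EI
  span BC: UDL 30: wL³/(24EI) = 33.75/EI
  relative rotation θ_0 = (303.3 + 33.75)/EI = 337.1/EI
A unit hogging moment at B produces rotation L₁/(3EI) + L₂/(3EI) = 2.833/EI.
Compatibility: M_B·(L₁+L₂)/(3EI) = θ_0, giving M_B = 119 kN·m (hogging).
Span AB, ΣM about A with M_B applied at B: R_B^{AB}·5.5 = 543.5 + 119, so R_B^{AB} = 120.5 kN and R_A = 158 − 120.5 = 37.55 kN.
Span BC, ΣM about C: R_B^{BC}·3 = 135 + 119, so R_B^{BC} = 84.66 kN and R_C = 90 − 84.66 = 5.344 kN.
R_B = 120.5 + 84.66 = 205.1 kN.

R_B = 205.1 kN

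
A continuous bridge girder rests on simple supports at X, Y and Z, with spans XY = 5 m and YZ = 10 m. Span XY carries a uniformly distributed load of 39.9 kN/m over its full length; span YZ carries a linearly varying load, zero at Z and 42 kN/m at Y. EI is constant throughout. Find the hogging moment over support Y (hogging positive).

M_Y = 228.2 kN·m

Release continuity at Y by inserting a hinge; the redundant is the internal moment M_Y. The primary structure is two simply-supported spans XY and YZ.
Rotations at Y on the released spans (each span's end-slope, ×1/EI):
  span XY: UDL 39.9: wL³/(24EI) = 207.8/EI
  span YZ: triangular load, peak 42: w₀L³/(45EI) = 933.3/EI
  relative rotation θ_0 = (207.8 + 933.3)/EI = 1141/EI
A unit hogging moment at Y produces rotation L₁/(3EI) + L₂/(3EI) = 5/EI.
Slope continuity at Y: θ_0 = M_Y·5/EI, so M_Y = 1141/5 = 228.2 kN·m (hogging).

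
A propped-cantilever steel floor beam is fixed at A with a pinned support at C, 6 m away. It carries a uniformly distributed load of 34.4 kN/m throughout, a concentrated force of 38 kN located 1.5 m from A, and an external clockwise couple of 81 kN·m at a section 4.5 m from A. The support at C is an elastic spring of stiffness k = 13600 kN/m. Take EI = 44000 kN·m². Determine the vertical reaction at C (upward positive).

Take the reaction at C as the redundant and release it; the primary structure is a cantilever fixed at A.
Free-end deflection of the primary structure under the applied loading (downward +):
  UDL 34.4: wL⁴/(8EI) = 5573/EI
  point load 38 at a = 1.5: Pa²(3L − a)/(6EI) = 235.1/EI
  clockwise couple 81 at a = 4.5: M₀a(2L − a)/(2EI) = 1367/EI
  δ_0 = 7175/EI
Flexibility coefficient — unit upward force at C: δ_{CC} = L³/(3EI) = 72/EI.
With EI = 44000 kN·m²: δ_0 = 0.16306 m and δ_{CC} = 0.001636 m/kN.
Compatibility — the spring shortens by R_C/k under the reaction it provides: δ_0 − R_C·δ_{CC} = R_C/k. With 1/k = 0.000074 m/kN, R_C = δ_0 / (δ_{CC} + 1/k) = 0.16306 / (0.001636 + 0.000074) = 95.36 kN.

R_C = 95.36 kN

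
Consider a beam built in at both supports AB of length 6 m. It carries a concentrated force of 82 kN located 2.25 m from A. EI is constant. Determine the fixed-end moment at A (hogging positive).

Release both end moments; the primary structure is a simply-supported span AB with redundants M_A and M_B.
On the primary (simply-supported) span, the end slopes from the loading are:
  at A: point load 82 at a = 2.25: Pab(L + b)/(6LEI) = 187.4/EI
  at B: point load 82 at a = 2.25: Pab(L + a)/(6LEI) = 158.6/EI
  θ_A0 = 187.4/EI,  θ_B0 = 158.6/EI
Flexibility coefficients: a unit moment at one end gives L/(3EI) there and L/(6EI) at the far end, so f₁₁ = f₂₂ = 2/EI and f₁₂ = f₂₁ = 1/EI.
Compatibility — zero rotation at each built-in end:
  2 M_A + 1 M_B = 187.4
  1 M_A + 2 M_B = 158.6
Solving the pair gives M_A = 72.07 kN·m and M_B = 43.24 kN·m (hogging).

M_A = 72.07 kN·m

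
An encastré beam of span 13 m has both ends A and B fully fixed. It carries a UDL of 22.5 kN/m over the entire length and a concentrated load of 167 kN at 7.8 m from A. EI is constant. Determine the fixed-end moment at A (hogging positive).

Release both end moments; the primary structure is a simply-supported span AB with redundants M_A and M_B.
End rotations of the released simple span under the applied load (×1/EI):
  at A: UDL 22.5: wL³/(24EI) = 2060/EI
  at B: UDL 22.5: wL³/(24EI) = 2060/EI
  at A: point load 167 at a = 7.8: Pab(L + b)/(6LEI) = 1580/EI
  at B: point load 167 at a = 7.8: Pab(L + a)/(6LEI) = 1806/EI
  θ_A0 = 3640/EI,  θ_B0 = 3866/EI
Flexibility coefficients: a unit moment at one end gives L/(3EI) there and L/(6EI) at the far end, so f₁₁ = f₂₂ = 4.333/EI and f₁₂ = f₂₁ = 2.167/EI.
Compatibility — zero rotation at each built-in end:
  4.333 M_A + 2.167 M_B = 3640
  2.167 M_A + 4.333 M_B = 3866
Solving the pair gives M_A = 525.3 kN·m and M_B = 629.5 kN·m (hogging).

M_A = 525.3 kN·m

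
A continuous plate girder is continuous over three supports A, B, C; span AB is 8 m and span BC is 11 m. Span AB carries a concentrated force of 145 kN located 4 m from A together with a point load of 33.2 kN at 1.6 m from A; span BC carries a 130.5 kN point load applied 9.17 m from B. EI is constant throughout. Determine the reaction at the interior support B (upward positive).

R_B = 137.5 kN

Insert a hinge at B; M_B is the redundant, and each span becomes simply supported.
Rotations at B on the released spans (each span's end-slope, ×1/EI):
  span AB: point load 145 at a = 4: Pab(L + a)/(6LEI) = 580/EI
  span AB: point load 33.2 at a = 1.6: Pab(L + a)/(6LEI) = 67.99/EI
  span BC: point load 130.5 at a = 9.17: Pab(L + b)/(6LEI) = 425.7/EI
  relative rotation θ_0 = (648 + 425.7)/EI = 1074/EI
A unit hogging moment at B produces rotation L₁/(3EI) + L₂/(3EI) = 6.333/EI.
Compatibility: M_B·(L₁+L₂)/(3EI) = θ_0, giving M_B = 169.5 kN·m (hogging).
Span AB, ΣM about A with M_B applied at B: R_B^{AB}·8 = 633.1 + 169.5, so R_B^{AB} = 100.3 kN and R_A = 178.2 − 100.3 = 77.87 kN.
Span BC, ΣM about C: R_B^{BC}·11 = 238.8 + 169.5, so R_B^{BC} = 37.12 kN and R_C = 130.5 − 37.12 = 93.38 kN.
R_B = 100.3 + 37.12 = 137.5 kN.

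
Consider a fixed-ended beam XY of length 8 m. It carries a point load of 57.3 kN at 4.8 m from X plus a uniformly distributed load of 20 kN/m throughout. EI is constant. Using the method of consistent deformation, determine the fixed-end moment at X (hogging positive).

Take the two fixed-end moments M_X, M_Y as redundants; the released structure is the simple span XY.
Simple-span end rotations at X and Y under the given loads:
  at X: point load 57.3 at a = 4.8: Pab(L + b)/(6LEI) = 205.4/EI
  at Y: point load 57.3 at a = 4.8: Pab(L + a)/(6LEI) = 234.7/EI
  at X: UDL 20: wL³/(24EI) = 426.7/EI
  at Y: UDL 20: wL³/(24EI) = 426.7/EI
  θ_X0 = 632/EI,  θ_Y0 = 661.4/EI
Flexibility coefficients: a unit moment at one end gives L/(3EI) there and L/(6EI) at the far end, so f₁₁ = f₂₂ = 2.667/EI and f₁₂ = f₂₁ = 1.333/EI.
Compatibility — zero rotation at each built-in end:
  2.667 M_X + 1.333 M_Y = 632
  1.333 M_X + 2.667 M_Y = 661.4
Solving the pair gives M_X = 150.7 kN·m and M_Y = 172.7 kN·m (hogging).

M_X = 150.7 kN·m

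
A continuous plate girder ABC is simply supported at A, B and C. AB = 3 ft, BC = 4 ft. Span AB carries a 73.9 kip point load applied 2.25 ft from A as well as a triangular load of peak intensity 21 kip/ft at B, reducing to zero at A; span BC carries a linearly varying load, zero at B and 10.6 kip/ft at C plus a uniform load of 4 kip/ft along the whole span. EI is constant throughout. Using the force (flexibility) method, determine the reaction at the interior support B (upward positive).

R_B = 109.7 kip

Release continuity at B by inserting a hinge; the redundant is the internal moment M_B. The primary structure is two simply-supported spans AB and BC.
Discontinuity in slope at B on the released structure — sum the simple-span end rotations:
  span AB: point load 73.9 at a = 2.25: Pab(L + a)/(6LEI) = 36.37/EI
  span AB: triangular load, peak 21: w₀L³/(45EI) = 12.6/EI
  span BC: triangular load, peak 10.6: 7w₀L³/(360EI) = 13.19/EI
  span BC: UDL 4: wL³/(24EI) = 10.67/EI
  relative rotation θ_0 = (48.97 + 23.86)/EI = 72.83/EI
A unit hogging moment at B produces rotation L₁/(3EI) + L₂/(3EI) = 2.333/EI.
Compatibility: M_B·(L₁+L₂)/(3EI) = θ_0, giving M_B = 31.21 kip·ft (hogging).
Span AB, ΣM about A with M_B applied at B: R_B^{AB}·3 = 229.3 + 31.21, so R_B^{AB} = 86.83 kip and R_A = 105.4 − 86.83 = 18.57 kip.
Span BC, ΣM about C: R_B^{BC}·4 = 60.27 + 31.21, so R_B^{BC} = 22.87 kip and R_C = 37.2 − 22.87 = 14.33 kip.
R_B = 86.83 + 22.87 = 109.7 kip.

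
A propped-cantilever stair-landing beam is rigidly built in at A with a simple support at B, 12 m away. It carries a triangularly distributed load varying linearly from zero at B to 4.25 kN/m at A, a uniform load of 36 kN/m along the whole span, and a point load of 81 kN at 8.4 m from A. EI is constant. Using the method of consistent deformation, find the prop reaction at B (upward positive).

Release the roller at B. Primary structure: cantilever fixed at A.
Downward deflection at the released point B due to the loads:
  triangular load, peak 4.25 at the fixed end: w₀L⁴/(30EI) = 2938/EI
  UDL 36: wL⁴/(8EI) = 93312/EI
  point load 81 at a = 8.4: Pa²(3L − a)/(6EI) = 26291/EI
  δ_0 = 122540/EI
Flexibility coefficient — unit upward force at B: δ_{BB} = L³/(3EI) = 576/EI.
The prop prevents deflection at B: R_B = δ_0/δ_{BB} = 122540/576 = 212.7 kN.

R_B = 212.7 kN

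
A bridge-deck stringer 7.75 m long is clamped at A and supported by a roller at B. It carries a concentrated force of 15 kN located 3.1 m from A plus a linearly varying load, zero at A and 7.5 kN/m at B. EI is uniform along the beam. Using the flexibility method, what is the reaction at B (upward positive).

Take the reaction at B as the redundant and release it; the primary structure is a cantilever fixed at A.
Free-end deflection of the primary structure under the applied loading (downward +):
  point load 15 at a = 3.1: Pa²(3L − a)/(6EI) = 484.1/EI
  triangular load, peak 7.5 at the free end: 11w₀L⁴/(120EI) = 2480/EI
  δ_0 = 2964/EI
Flexibility coefficient — unit upward force at B: δ_{BB} = L³/(3EI) = 155.2/EI.
The prop prevents deflection at B: R_B = δ_0/δ_{BB} = 2964/155.2 = 19.1 kN.

R_B = 19.1 kN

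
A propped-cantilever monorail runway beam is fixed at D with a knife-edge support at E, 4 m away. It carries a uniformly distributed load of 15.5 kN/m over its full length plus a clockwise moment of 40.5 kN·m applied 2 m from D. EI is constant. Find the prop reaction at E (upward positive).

R_E = 34.64 kN

Choose R_E as the redundant. The primary structure is the cantilever fixed at D.
Deflection at E on the released cantilever, summing each load's contribution:
  UDL 15.5: wL⁴/(8EI) = 496/EI
  clockwise couple 40.5 at a = 2: M₀a(2L − a)/(2EI) = 243/EI
  δ_0 = 739/EI
Tip deflection under a unit load at E: L³/(3EI) = 21.33/EI.
The prop prevents deflection at E: R_E = δ_0/δ_{EE} = 739/21.33 = 34.64 kN.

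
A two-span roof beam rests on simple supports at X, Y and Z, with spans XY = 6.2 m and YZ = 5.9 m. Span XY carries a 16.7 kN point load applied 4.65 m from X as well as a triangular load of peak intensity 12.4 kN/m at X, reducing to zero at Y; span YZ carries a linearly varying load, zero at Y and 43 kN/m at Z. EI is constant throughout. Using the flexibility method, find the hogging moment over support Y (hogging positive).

Take M_Y as the redundant. Released structure: two simple spans XY and YZ with a hinge at Y.
Discontinuity in slope at Y on the released structure — sum the simple-span end rotations:
  span XY: point load 16.7 at a = 4.65: Pab(L + a)/(6LEI) = 35.11/EI
  span XY: triangular load, peak 12.4: 7w₀L³/(360EI) = 57.46/EI
  span YZ: triangular load, peak 43: 7w₀L³/(360EI) = 171.7/EI
  relative rotation θ_0 = (92.57 + 171.7)/EI = 264.3/EI
A unit hogging moment at Y produces rotation L₁/(3EI) + L₂/(3EI) = 4.033/EI.
Slope continuity at Y: θ_0 = M_Y·4.033/EI, so M_Y = 264.3/4.033 = 65.53 kN·m (hogging).

M_Y = 65.53 kN·m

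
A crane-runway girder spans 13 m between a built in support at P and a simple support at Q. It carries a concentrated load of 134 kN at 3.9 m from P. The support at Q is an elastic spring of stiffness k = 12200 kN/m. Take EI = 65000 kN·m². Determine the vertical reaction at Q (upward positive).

Remove the prop at Q; the released (primary) structure is a cantilever built in at P.
Free-end deflection of the primary structure under the applied loading (downward +):
  point load 134 at a = 3.9: Pa²(3L − a)/(6EI) = 11923/EI
Flexibility coefficient — unit upward force at Q: δ_{QQ} = L³/(3EI) = 732.3/EI.
With EI = 65000 kN·m²: δ_0 = 0.18343 m and δ_{QQ} = 0.011267 m/kN.
Compatibility — the spring shortens by R_Q/k under the reaction it provides: δ_0 − R_Q·δ_{QQ} = R_Q/k. With 1/k = 0.000082 m/kN, R_Q = δ_0 / (δ_{QQ} + 1/k) = 0.18343 / (0.011267 + 0.000082) = 16.16 kN.

R_Q = 16.16 kN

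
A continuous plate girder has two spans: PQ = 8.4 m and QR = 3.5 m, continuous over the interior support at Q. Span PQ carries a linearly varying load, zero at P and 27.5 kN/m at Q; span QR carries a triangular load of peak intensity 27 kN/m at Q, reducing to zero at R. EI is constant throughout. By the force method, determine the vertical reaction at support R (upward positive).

R_R = -12.19 kN

Take M_Q as the redundant. Released structure: two simple spans PQ and QR with a hinge at Q.
End slopes at the hinge Q, treating each span as simply supported:
  span PQ: triangular load, peak 27.5: w₀L³/(45EI) = 362.2/EI
  span QR: triangular load, peak 27: w₀L³/(45EI) = 25.73/EI
  relative rotation θ_0 = (362.2 + 25.73)/EI = 387.9/EI
A unit hogging moment at Q produces rotation L₁/(3EI) + L₂/(3EI) = 3.967/EI.
Compatibility: M_Q·(L₁+L₂)/(3EI) = θ_0, giving M_Q = 97.8 kN·m (hogging).
Span QR, ΣM about R: R_Q^{QR}·3.5 = 110.2 + 97.8, so R_Q^{QR} = 59.44 kN and R_R = 47.25 − 59.44 = -12.19 kN.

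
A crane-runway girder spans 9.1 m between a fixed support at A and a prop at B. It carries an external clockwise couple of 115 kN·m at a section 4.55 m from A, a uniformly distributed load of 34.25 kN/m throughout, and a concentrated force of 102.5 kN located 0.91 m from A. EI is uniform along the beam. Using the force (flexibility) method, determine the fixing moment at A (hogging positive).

M_A = 419.9 kN·m

Remove the prop at B; the released (primary) structure is a cantilever built in at A.
Deflection at B on the released cantilever, summing each load's contribution:
  clockwise couple 115 at a = 4.55: M₀a(2L − a)/(2EI) = 3571/EI
  UDL 34.25: wL⁴/(8EI) = 29359/EI
  point load 102.5 at a = 0.91: Pa²(3L − a)/(6EI) = 373.3/EI
  δ_0 = 33303/EI
Tip deflection under a unit load at B: L³/(3EI) = 251.2/EI.
The prop prevents deflection at B: R_B = δ_0/δ_{BB} = 33303/251.2 = 132.6 kN.
Moment equilibrium about A: M_A = Σ(load moments about A) − R_B·L = 1626 − 132.6×9.1 = 419.9 kN·m.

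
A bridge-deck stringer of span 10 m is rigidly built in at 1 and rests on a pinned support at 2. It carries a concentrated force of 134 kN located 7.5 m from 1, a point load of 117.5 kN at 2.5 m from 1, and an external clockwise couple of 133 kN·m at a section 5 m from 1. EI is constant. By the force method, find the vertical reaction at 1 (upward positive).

R_1 = 141.6 kN

Release the roller at 2. Primary structure: cantilever fixed at 1.
Deflection at 2 on the released cantilever, summing each load's contribution:
  point load 134 at a = 7.5: Pa²(3L − a)/(6EI) = 28266/EI
  point load 117.5 at a = 2.5: Pa²(3L − a)/(6EI) = 3366/EI
  clockwise couple 133 at a = 5: M₀a(2L − a)/(2EI) = 4988/EI
  δ_0 = 36619/EI
Flexibility coefficient — unit upward force at 2: δ_{22} = L³/(3EI) = 333.3/EI.
The prop prevents deflection at 2: R_2 = δ_0/δ_{22} = 36619/333.3 = 109.9 kN.
Vertical equilibrium: R_1 = ΣP − R_2 = 251.5 − 109.9 = 141.6 kN.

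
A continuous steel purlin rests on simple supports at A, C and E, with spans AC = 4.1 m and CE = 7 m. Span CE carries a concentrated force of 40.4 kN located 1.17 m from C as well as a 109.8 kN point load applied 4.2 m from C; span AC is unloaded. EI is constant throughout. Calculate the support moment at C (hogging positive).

Insert a hinge at C; M_C is the redundant, and each span becomes simply supported.
Discontinuity in slope at C on the released structure — sum the simple-span end rotations:
  span CE: point load 40.4 at a = 1.17: Pab(L + b)/(6LEI) = 84.18/EI
  span CE: point load 109.8 at a = 4.2: Pab(L + b)/(6LEI) = 301.3/EI
  relative rotation θ_0 = (0 + 385.5)/EI = 385.5/EI
A unit hogging moment at C produces rotation L₁/(3EI) + L₂/(3EI) = 3.7/EI.
Compatibility: M_C·(L₁+L₂)/(3EI) = θ_0, giving M_C = 104.2 kN·m (hogging).

M_C = 104.2 kN·m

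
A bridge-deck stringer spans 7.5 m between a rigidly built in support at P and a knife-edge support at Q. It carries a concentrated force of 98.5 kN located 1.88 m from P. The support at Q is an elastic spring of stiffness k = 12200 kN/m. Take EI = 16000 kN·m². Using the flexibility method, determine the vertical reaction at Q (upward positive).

R_Q = 8.429 kN

Choose R_Q as the redundant. The primary structure is the cantilever fixed at P.
Primary-structure tip deflection at Q by superposition:
  point load 98.5 at a = 1.88: Pa²(3L − a)/(6EI) = 1196/EI
Flexibility coefficient — unit upward force at Q: δ_{QQ} = L³/(3EI) = 140.6/EI.
With EI = 16000 kN·m²: δ_0 = 0.074777 m and δ_{QQ} = 0.008789 m/kN.
Compatibility — the spring shortens by R_Q/k under the reaction it provides: δ_0 − R_Q·δ_{QQ} = R_Q/k. With 1/k = 0.000082 m/kN, R_Q = δ_0 / (δ_{QQ} + 1/k) = 0.074777 / (0.008789 + 0.000082) = 8.429 kN.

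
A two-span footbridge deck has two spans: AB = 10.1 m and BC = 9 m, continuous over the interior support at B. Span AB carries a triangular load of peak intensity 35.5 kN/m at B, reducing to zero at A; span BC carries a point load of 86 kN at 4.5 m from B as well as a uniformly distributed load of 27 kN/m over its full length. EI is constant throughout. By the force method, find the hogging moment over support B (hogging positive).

M_B = 324.9 kN·m

Release continuity at B by inserting a hinge; the redundant is the internal moment M_B. The primary structure is two simply-supported spans AB and BC.
End slopes at the hinge B, treating each span as simply supported:
  span AB: triangular load, peak 35.5: w₀L³/(45EI) = 812.8/EI
  span BC: point load 86 at a = 4.5: Pab(L + b)/(6LEI) = 435.4/EI
  span BC: UDL 27: wL³/(24EI) = 820.1/EI
  relative rotation θ_0 = (812.8 + 1256)/EI = 2068/EI
A unit hogging moment at B produces rotation L₁/(3EI) + L₂/(3EI) = 6.367/EI.
Slope continuity at B: θ_0 = M_B·6.367/EI, so M_B = 2068/6.367 = 324.9 kN·m (hogging).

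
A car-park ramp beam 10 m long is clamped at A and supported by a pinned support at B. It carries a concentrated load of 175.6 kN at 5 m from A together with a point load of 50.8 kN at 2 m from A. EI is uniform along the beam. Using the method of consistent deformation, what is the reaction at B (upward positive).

Remove the prop at B; the released (primary) structure is a cantilever built in at A.
Free-end deflection of the primary structure under the applied loading (downward +):
  point load 175.6 at a = 5: Pa²(3L − a)/(6EI) = 18292/EI
  point load 50.8 at a = 2: Pa²(3L − a)/(6EI) = 948.3/EI
  δ_0 = 19240/EI
Tip deflection under a unit load at B: L³/(3EI) = 333.3/EI.
The prop prevents deflection at B: R_B = δ_0/δ_{BB} = 19240/333.3 = 57.72 kN.

R_B = 57.72 kN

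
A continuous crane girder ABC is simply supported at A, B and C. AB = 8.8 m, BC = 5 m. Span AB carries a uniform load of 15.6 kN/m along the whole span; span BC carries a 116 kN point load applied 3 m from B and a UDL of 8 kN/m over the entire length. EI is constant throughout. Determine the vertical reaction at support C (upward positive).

Take M_B as the redundant. Released structure: two simple spans AB and BC with a hinge at B.
Discontinuity in slope at B on the released structure — sum the simple-span end rotations:
  span AB: UDL 15.6: wL³/(24EI) = 443/EI
  span BC: point load 116 at a = 3: Pab(L + b)/(6LEI) = 162.4/EI
  span BC: UDL 8: wL³/(24EI) = 41.67/EI
  relative rotation θ_0 = (443 + 204.1)/EI = 647/EI
A unit hogging moment at B produces rotation L₁/(3EI) + L₂/(3EI) = 4.6/EI.
Compatibility: M_B·(L₁+L₂)/(3EI) = θ_0, giving M_B = 140.7 kN·m (hogging).
Span BC, ΣM about C: R_B^{BC}·5 = 332 + 140.7, so R_B^{BC} = 94.53 kN and R_C = 156 − 94.53 = 61.47 kN.

R_C = 61.47 kN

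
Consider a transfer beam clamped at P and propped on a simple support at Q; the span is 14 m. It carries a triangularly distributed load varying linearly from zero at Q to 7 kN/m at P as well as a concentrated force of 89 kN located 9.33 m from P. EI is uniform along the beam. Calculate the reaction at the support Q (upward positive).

Release the roller at Q. Primary structure: cantilever fixed at P.
Deflection at Q on the released cantilever, summing each load's contribution:
  triangular load, peak 7 at the fixed end: w₀L⁴/(30EI) = 8964/EI
  point load 89 at a = 9.33: Pa²(3L − a)/(6EI) = 42184/EI
  δ_0 = 51148/EI
Flexibility coefficient — unit upward force at Q: δ_{QQ} = L³/(3EI) = 914.7/EI.
The prop prevents deflection at Q: R_Q = δ_0/δ_{QQ} = 51148/914.7 = 55.92 kN.

R_Q = 55.92 kN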